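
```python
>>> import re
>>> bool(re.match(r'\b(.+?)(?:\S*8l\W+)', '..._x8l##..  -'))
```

The pattern matches a word boundary (`\b`, zero-width); then one or more of any character (lazy) (captured); then zero or more of a non-whitespace character, then the literal '8l', then one or more of a non-word character (non-capturing group).
`match` is anchored at position 0; if the pattern doesn't fit there, it returns None.
Here the pattern fails at index 0, so the call returns None, and `bool(None)` is False.

False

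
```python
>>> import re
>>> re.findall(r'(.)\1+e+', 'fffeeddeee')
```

After group 1 captures some text, `\1` only succeeds where that same text appears again.
`findall` collects group 1 from each match (2 total).

['f', 'd']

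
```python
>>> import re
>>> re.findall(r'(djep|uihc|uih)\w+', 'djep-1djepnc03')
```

['djep']

Scanning left to right: at [6:14] match 'djepnc03', group 1 = 'djep'.
Because there's exactly one group, `findall` drops the full match and keeps group 1 from the one hit.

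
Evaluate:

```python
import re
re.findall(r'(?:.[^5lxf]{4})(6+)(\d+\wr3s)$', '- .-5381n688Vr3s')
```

[('6', '88Vr3s')]

The pattern matches any character, then exactly 4 of any character except [5lxf] (non-capturing group); then one or more of a literal '6' (captured); then one or more of a digit, then a word character, then the literal 'r3s' (captured); then anchored at the end.
2 groups means the one result is a tuple of 2 captured strings — 1 here.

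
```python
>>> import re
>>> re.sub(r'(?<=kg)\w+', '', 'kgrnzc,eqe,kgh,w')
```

'kg,eqe,kg,w'

Lookahead/lookbehind check context without consuming it, so the matched span excludes the asserted characters.
Each match is replaced by ''.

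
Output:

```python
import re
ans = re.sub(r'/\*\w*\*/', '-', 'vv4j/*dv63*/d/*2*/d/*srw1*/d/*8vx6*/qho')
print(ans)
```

vv4j-d-d-d-qho

Every occurrence is swapped for '-'.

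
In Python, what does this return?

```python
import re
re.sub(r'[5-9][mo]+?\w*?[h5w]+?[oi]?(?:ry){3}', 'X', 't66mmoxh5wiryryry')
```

't6X'

Every occurrence is swapped for 'X'.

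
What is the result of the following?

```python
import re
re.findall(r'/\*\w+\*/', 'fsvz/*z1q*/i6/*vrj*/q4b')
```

['/*z1q*/', '/*vrj*/']

Scanning left to right: at [4:11] → '/*z1q*/'; at [13:20] → '/*vrj*/'.
Since nothing is captured, `findall` lists the 2 matched substrings directly.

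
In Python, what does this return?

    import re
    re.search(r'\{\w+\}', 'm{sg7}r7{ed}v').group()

`re.search` scans for the first position where the pattern succeeds.
The match spans [1:6] → '{sg7}'.

'{sg7}'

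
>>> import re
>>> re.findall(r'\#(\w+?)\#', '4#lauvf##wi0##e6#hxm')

['lauvf', 'wi0', 'e6']

One capturing group, so `findall` returns just the captured substring from each match — 3 in all.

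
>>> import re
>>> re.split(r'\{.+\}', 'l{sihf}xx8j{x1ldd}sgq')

Splitting on the pattern gives 2 pieces.

['l', 'sgq']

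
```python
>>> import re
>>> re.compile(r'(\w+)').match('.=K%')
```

None

This matches one or more of a word character (captured).
`re.match` won't scan ahead — the pattern has to work from the very first character.
Here the pattern fails at index 0, so the call returns None.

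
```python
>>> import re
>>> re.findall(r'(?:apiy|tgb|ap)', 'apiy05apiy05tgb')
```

['apiy', 'apiy', 'tgb']

Branches in `(...|...)` are attempted left-to-right; the first branch that allows the whole pattern to succeed is taken.
Walking the string: at [0:4] → 'apiy'; at [6:10] → 'apiy'; at [12:15] → 'tgb'.
`findall` yields the raw match text (3 of them) because the pattern has no groups.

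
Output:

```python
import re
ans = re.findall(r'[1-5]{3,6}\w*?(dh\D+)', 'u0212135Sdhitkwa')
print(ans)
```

['dhitkwa']

Pattern: 3 to 6 of a character in [1-5], then zero or more of a word character (lazy); then the literal 'dh', then one or more of a non-digit (captured).
Scanning left to right: at [2:16] match '212135Sdhitkwa', group 1 = 'dhitkwa'.
One capturing group, so `findall` returns just the captured substring from the one match — 1 in all.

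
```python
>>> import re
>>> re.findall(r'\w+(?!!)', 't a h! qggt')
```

['t', 'a', 'qggt']

Because the assertion is negative and zero-width, positions next to the forbidden text are skipped.
Scanning left to right: at [0:1] → 't'; at [2:3] → 'a'; at [7:11] → 'qggt'.
`findall` yields the raw match text (3 of them) because the pattern has no groups.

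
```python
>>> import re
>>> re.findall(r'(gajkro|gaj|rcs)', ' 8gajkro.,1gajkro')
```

['gajkro', 'gajkro']

The regex engine tests alternatives in the order written; an earlier branch that matches wins even if a later one would match more.
One capturing group, so `findall` returns just the captured substring from each match — 2 in all.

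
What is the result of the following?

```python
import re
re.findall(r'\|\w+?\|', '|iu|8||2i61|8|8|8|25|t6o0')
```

['|iu|', '|2i61|', '|8|', '|25|']

Matches: at [0:4] → '|iu|'; at [6:12] → '|2i61|'; at [13:16] → '|8|'; at [17:21] → '|25|'.
With no groups in the pattern, `findall` gives back each whole match — 4 here.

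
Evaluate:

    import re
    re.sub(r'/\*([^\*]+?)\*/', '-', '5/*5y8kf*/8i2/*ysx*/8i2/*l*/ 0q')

'5-8i2-8i2- 0q'

Matches: at [1:10] → '/*5y8kf*/'; at [13:20] → '/*ysx*/'; at [23:28] → '/*l*/'.
Every occurrence is swapped for '-'.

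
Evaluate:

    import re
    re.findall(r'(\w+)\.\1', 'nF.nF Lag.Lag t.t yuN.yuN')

['nF', 'Lag', 't', 'yuN']

`\1` is not a pattern — it's the concrete string captured by group 1, re-applied verbatim.
One capturing group, so `findall` returns just the captured substring from each match — 4 in all.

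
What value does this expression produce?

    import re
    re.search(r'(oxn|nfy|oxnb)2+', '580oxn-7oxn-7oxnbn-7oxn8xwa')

None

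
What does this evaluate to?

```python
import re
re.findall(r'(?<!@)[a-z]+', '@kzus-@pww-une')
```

The negative lookaround is zero-width — it rules out positions where the adjacent text would match, without consuming anything.
Matches: at [2:5] → 'zus'; at [8:10] → 'ww'; at [11:14] → 'une'.
Since nothing is captured, `findall` lists the 3 matched substrings directly.

['zus', 'ww', 'une']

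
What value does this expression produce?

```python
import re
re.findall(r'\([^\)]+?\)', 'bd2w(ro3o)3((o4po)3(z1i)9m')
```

Matches: at [4:10] → '(ro3o)'; at [11:18] → '((o4po)'; at [19:24] → '(z1i)'.
Since nothing is captured, `findall` lists the 3 matched substrings directly.

['(ro3o)', '((o4po)', '(z1i)']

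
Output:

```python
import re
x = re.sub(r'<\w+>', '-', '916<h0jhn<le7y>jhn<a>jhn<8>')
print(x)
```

916<h0jhn-jhn-jhn-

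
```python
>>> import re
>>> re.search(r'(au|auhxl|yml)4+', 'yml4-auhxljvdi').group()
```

'yml4'

Unlike `match`, `search` isn't anchored — it looks for the pattern anywhere in the string.
The match spans [0:4] → 'yml4'.
Captured: group 1 = 'yml'.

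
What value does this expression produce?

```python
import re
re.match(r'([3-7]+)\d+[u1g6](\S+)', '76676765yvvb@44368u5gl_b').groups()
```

('76676', '5yvvb@44368u5gl_b')

The pattern matches one or more of a character in [3-7] (captured); then one or more of a digit, then one of [u1g6]; then one or more of a non-whitespace character (captured).
`re.match` won't scan ahead — the pattern has to work from the very first character.
The match spans [0:24] → '76676765yvvb@44368u5gl_b'.
Captured: group 1 = '76676', group 2 = '5yvvb@44368u5gl_b'.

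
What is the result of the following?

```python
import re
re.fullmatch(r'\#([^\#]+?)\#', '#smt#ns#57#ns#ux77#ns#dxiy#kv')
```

None

`re.fullmatch` is like wrapping the pattern in `^…$` (in single-line mode).
Here the string isn't matched end-to-end, so the call returns None.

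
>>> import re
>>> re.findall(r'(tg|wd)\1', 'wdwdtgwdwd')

A backreference is literal: `\1` must see the identical characters the first group matched.
With a single group, `findall` returns only what that group captured — 2 items.

['wd', 'wd']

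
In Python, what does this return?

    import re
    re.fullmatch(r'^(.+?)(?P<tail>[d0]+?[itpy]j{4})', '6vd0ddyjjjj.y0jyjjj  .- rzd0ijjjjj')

The pattern matches anchored at the start of the string; then one or more of any character (lazy) (captured); then one or more of one of [d0] (lazy), then one of [itpy], then exactly 4 of the literal 'j' (captured as 'tail').
`re.fullmatch` requires the pattern to consume the entire string.
Here the pattern can't cover the whole string, so the call returns None.

None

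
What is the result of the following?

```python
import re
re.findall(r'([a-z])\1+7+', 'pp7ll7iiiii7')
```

The backreference `\1` re-matches whatever the first group consumed, character for character.
Walking the string: at [0:3] match 'pp7', group 1 = 'p'; at [3:6] match 'll7', group 1 = 'l'; at [6:12] match 'iiiii7', group 1 = 'i'.
With a single group, `findall` returns only what that group captured — 3 items.

['p', 'l', 'i']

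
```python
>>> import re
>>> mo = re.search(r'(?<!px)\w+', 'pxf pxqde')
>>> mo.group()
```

'pxf'

The negative lookahead/lookbehind blocks any match where the forbidden context is present.
`re.search` scans for the first position where the pattern succeeds.
The match spans [0:3] → 'pxf'.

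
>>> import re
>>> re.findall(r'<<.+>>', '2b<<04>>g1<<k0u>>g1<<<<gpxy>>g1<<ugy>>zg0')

Scanning left to right: at [2:38] → '<<04>>g1<<k0u>>g1<<<<gpxy>>g1<<ugy>>'.
No capturing groups, so `findall` returns the 1 full match string.

['<<04>>g1<<k0u>>g1<<<<gpxy>>g1<<ugy>>']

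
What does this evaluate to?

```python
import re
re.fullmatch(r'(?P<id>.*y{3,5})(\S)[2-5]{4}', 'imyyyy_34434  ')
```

None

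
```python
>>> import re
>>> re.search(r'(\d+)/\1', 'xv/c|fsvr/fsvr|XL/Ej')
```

None

`\1` is not a pattern — it's the concrete string captured by group 1, re-applied verbatim.
Here the pattern never matches, so the call returns None.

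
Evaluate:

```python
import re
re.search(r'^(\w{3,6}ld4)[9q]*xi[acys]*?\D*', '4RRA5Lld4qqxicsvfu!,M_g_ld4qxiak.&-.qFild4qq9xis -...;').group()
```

The match spans [0:26] → '4RRA5Lld4qqxicsvfu!,M_g_ld'.

'4RRA5Lld4qqxicsvfu!,M_g_ld'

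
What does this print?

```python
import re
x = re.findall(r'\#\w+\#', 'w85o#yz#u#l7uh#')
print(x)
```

['#yz#', '#l7uh#']

Scanning left to right: at [4:8] → '#yz#'; at [9:15] → '#l7uh#'.
No capturing groups, so `findall` returns the 2 full match strings.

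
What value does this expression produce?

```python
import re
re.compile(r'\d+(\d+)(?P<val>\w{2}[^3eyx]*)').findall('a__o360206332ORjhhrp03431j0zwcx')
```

[('2', 'ORjhhrp0'), ('1', 'j0zwc')]

This matches one or more of a digit; then one or more of a digit (captured); then exactly 2 of a word character, then zero or more of any character except [3eyx] (captured as 'val').
Scanning left to right: at [4:21] match '360206332ORjhhrp0', groups = ('2', 'ORjhhrp0'); at [21:30] match '3431j0zwc', groups = ('1', 'j0zwc').
With 2 capturing groups, `findall` returns a 2-tuple per match.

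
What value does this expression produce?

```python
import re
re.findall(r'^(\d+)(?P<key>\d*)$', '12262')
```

The pattern matches anchored at the start of the string; then one or more of a digit (captured); then zero or more of a digit (captured as 'key'); then anchored at the end.
Walking the string: at [0:5] match '12262', groups = ('12262', '').
Multiple groups make `findall` return tuples — one 2-tuple for the one match.

[('12262', '')]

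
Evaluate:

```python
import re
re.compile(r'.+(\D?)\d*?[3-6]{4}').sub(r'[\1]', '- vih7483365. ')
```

Pattern: one or more of any character; then optionally a non-digit (captured); then zero or more of a digit (lazy), then exactly 4 of a character in [3-6].
Matches: at [0:12] → '- vih7483365'.
Each match is replaced using the text its own group 1 captured.

'[]. '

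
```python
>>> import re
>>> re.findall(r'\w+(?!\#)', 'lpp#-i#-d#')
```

['lp']

A negative assertion filters positions out without eating any characters.
Since nothing is captured, `findall` lists the 1 matched substring directly.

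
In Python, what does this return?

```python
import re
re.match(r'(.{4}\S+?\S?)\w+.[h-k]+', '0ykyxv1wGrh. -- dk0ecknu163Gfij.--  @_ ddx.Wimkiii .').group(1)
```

'0ykyxv'

The pattern matches exactly 4 of any character, then one or more of a non-whitespace character (lazy), then optionally a non-whitespace character (captured); then one or more of a word character, then any character, then one or more of a character in [h-k].
`re.match` only tries the pattern at the start of the string.
The match spans [0:11] → '0ykyxv1wGrh'.
Captured: group 1 = '0ykyxv'.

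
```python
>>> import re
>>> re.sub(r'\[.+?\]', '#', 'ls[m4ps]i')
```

'ls#i'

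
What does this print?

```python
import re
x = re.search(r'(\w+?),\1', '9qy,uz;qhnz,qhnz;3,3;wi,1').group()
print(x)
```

qhnz,qhnz

A backreference is literal: `\1` must see the identical characters the first group matched.
`re.search` scans for the first position where the pattern succeeds.
The match spans [7:16] → 'qhnz,qhnz'.
Captured: group 1 = 'qhnz'.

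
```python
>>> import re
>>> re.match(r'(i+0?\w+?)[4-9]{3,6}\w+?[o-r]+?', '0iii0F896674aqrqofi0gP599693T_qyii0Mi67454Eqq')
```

None

`re.match` won't scan ahead — the pattern has to work from the very first character.
Here the pattern fails at index 0, so the call returns None.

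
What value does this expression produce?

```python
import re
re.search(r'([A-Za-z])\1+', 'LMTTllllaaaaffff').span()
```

`\1` is not a pattern — it's the concrete string captured by group 1, re-applied verbatim.
`re.search` tries every starting position until one works.
The match spans [2:4] → 'TT'.
Captured: group 1 = 'T'.

(2, 4)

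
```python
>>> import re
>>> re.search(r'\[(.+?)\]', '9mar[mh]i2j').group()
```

The match spans [4:8] → '[mh]'.

'[mh]'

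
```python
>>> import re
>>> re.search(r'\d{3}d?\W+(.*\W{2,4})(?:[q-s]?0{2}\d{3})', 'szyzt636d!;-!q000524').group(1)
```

The pattern matches exactly 3 of a digit, then optionally a literal 'd', then one or more of a non-word character; then zero or more of any character, then 2 to 4 of a non-word character (captured); then optionally a character in [q-s], then exactly 2 of a literal '0', then exactly 3 of a digit (non-capturing group).
`re.search` scans for the first position where the pattern succeeds.
The match spans [5:19] → '636d!;-!q00052'.
Captured: group 1 = '-!'.

'-!'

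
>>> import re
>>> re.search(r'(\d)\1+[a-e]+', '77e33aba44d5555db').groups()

('7',)

After group 1 captures some text, `\1` only succeeds where that same text appears again.
Unlike `match`, `search` isn't anchored — it looks for the pattern anywhere in the string.
The match spans [0:3] → '77e'.
Captured: group 1 = '7'.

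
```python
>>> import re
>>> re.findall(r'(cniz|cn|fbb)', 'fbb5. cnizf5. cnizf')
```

['fbb', 'cniz', 'cniz']

The regex engine tests alternatives in the order written; an earlier branch that matches wins even if a later one would match more.
`findall` collects group 1 from each match (3 total).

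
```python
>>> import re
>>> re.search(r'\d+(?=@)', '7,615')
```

None

Because the assertion is zero-width, the text it checks is not consumed and won't appear in the result.
Here no position works, so the call returns None.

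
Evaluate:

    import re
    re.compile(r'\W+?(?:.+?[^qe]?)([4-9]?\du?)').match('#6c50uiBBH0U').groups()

('50u',)

The match spans [0:6] → '#6c50u'.
Captured: group 1 = '50u'.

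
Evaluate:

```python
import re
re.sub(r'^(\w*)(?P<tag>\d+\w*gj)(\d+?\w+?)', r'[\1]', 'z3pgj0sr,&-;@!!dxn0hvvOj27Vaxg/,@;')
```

Pattern: anchored at the start of the string; then zero or more of a word character (captured); then one or more of a digit, then zero or more of a word character, then the literal 'gj' (captured as 'tag'); then one or more of a digit (lazy), then one or more of a word character (lazy) (captured).
Lazy quantifiers expand one character at a time until the remainder of the pattern can match.
Matches: at [0:7] → 'z3pgj0s'.
`\1` in the replacement pulls in group 1's text for each match.

'[z]r,&-;@!!dxn0hvvOj27Vaxg/,@;'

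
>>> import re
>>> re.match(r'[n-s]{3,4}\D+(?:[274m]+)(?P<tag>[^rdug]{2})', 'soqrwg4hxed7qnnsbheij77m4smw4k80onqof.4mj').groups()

The pattern matches 3 to 4 of a character in [n-s], then one or more of a non-digit; then one or more of one of [274m] (non-capturing group); then exactly 2 of any character except [rdug] (captured as 'tag').
`re.match` won't scan ahead — the pattern has to work from the very first character.
The match spans [0:9] → 'soqrwg4hx'.
Captured: group 1 = 'hx'.

('hx',)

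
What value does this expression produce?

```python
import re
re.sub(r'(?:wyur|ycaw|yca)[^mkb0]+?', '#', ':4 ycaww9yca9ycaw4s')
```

Alternation tries branches left to right and keeps the first one that lets the overall match succeed at that position.
Matches: at [3:8] → 'ycaww'; at [9:13] → 'yca9'; at [13:18] → 'ycaw4'.
`sub` substitutes '#' at each match site.

':4 #9##s'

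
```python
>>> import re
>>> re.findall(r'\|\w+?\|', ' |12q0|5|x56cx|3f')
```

Walking the string: at [1:7] → '|12q0|'; at [8:15] → '|x56cx|'.
With no groups in the pattern, `findall` gives back each whole match — 2 here.

['|12q0|', '|x56cx|']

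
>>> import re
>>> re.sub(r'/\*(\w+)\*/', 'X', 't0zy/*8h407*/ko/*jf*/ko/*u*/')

't0zyXkoXkoX'

Matches: at [4:13] → '/*8h407*/'; at [15:21] → '/*jf*/'; at [23:28] → '/*u*/'.
Every occurrence is swapped for 'X'.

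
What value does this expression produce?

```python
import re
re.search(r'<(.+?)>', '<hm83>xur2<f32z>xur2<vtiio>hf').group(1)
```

'hm83'

The match spans [0:6] → '<hm83>'.
Captured: group 1 = 'hm83'.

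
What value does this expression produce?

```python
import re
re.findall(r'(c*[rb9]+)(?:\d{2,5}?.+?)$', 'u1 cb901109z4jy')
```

['cb9']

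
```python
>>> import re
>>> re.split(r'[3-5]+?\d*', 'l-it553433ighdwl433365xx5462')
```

['l-it', 'ighdwl', 'xx', '']

Pattern: one or more of a character in [3-5] (lazy); then zero or more of a digit.
Matches to split on: at [4:10] → '553433'; at [16:22] → '433365'; at [24:28] → '5462'.
Each match becomes a cut point; 4 segments remain.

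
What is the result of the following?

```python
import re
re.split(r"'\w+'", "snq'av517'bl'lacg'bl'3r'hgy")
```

['snq', 'bl', 'bl', 'hgy']

Matches to split on: at [3:10] → "'av517'"; at [12:18] → "'lacg'"; at [20:24] → "'3r'".
`split` removes every match and returns the 4 fragments in between.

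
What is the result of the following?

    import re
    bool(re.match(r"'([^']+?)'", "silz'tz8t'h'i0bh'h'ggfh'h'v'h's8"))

`re.match` won't scan ahead — the pattern has to work from the very first character.
Here the pattern fails at index 0, so the call returns None, and `bool(None)` is False.

False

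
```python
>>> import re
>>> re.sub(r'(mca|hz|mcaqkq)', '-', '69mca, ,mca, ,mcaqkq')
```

'69-, ,-, ,-qkq'

Branches in `(...|...)` are attempted left-to-right; the first branch that allows the whole pattern to succeed is taken.
Each match is replaced by '-'.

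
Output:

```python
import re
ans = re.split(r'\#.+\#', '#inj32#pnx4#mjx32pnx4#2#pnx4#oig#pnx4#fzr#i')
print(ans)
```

Matches to split on: at [0:42] → '#inj32#pnx4#mjx32pnx4#2#pnx4#oig#pnx4#fzr#'.
Each match becomes a cut point; 2 segments remain.

['', 'i']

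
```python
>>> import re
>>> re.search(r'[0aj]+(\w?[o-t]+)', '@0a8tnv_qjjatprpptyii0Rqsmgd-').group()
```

'0a8t'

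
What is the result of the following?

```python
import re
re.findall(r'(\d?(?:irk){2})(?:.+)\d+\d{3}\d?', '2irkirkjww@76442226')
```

['2irkirk']

The pattern matches optionally a digit, then the literal 'irk' repeated 2 times (captured); then one or more of any character (non-capturing group); then one or more of a digit; then exactly 3 of a digit, then optionally a digit.
Because there's exactly one group, `findall` drops the full match and keeps group 1 from the one hit.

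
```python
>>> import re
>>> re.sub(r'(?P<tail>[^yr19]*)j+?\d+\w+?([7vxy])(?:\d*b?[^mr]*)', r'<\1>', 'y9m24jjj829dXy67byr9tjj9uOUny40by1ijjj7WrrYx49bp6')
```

The `?` after the quantifier makes it lazy — it takes as little as possible before letting the rest of the pattern try.
Each match is replaced using the text its own group 1 captured.

'y9<m24jj>r9<tj>rrYx49bp6'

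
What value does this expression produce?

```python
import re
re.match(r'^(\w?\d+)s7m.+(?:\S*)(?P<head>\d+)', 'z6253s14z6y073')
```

None

Pattern: anchored at the start of the string; then optionally a word character, then one or more of a digit (captured); then the literal 's7m', then one or more of any character; then zero or more of a non-whitespace character (non-capturing group); then one or more of a digit (captured as 'head').
`re.match` won't scan ahead — the pattern has to work from the very first character.
Here position 0 doesn't satisfy it, so the call returns None.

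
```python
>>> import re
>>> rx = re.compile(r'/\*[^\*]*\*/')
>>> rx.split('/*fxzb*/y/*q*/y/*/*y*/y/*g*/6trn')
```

Matches to split on: at [0:8] → '/*fxzb*/'; at [9:14] → '/*q*/'; at [17:22] → '/*y*/'; at [23:28] → '/*g*/'.
The string is cut at each match, leaving 5 pieces.

['', 'y', 'y/*', 'y', '6trn']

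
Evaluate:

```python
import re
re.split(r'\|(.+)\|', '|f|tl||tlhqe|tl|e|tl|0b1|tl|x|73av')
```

With a capturing group present, the delimiter's captured portion is kept in the result list.

['', 'f|tl||tlhqe|tl|e|tl|0b1|tl|x', '73av']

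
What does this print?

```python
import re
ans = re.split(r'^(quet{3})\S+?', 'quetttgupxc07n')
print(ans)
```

['', 'quettt', 'upxc07n']

With the lazy modifier that quantifier settles for the fewest repetitions that let the rest of the pattern succeed (the atoms after it are unaffected and can still be greedy).
`re.split` interleaves the captured-group text with the surrounding fragments.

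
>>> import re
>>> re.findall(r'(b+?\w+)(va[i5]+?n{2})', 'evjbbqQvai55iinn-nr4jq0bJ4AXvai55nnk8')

This matches one or more of the literal 'b' (lazy), then one or more of a word character (captured); then the literal 'va', then one or more of one of [i5] (lazy), then exactly 2 of the literal 'n' (captured).
Scanning left to right: at [3:16] match 'bbqQvai55iinn', groups = ('bbqQ', 'vai55iinn'); at [23:35] match 'bJ4AXvai55nn', groups = ('bJ4AX', 'vai55nn').
Multiple groups make `findall` return tuples — one 2-tuple for each match.

[('bbqQ', 'vai55iinn'), ('bJ4AX', 'vai55nn')]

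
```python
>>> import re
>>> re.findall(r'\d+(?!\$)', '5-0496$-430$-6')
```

['5', '049', '43', '6']

The negative lookaround is zero-width — it rules out positions where the adjacent text would match, without consuming anything.
No capturing groups, so `findall` returns the 4 full match strings.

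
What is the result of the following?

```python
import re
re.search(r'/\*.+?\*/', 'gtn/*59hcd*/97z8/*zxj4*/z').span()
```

`search` walks the string left to right and returns the first match it finds.
The match spans [3:12] → '/*59hcd*/'.

(3, 12)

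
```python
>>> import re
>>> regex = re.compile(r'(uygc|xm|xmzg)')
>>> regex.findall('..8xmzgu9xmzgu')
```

['xm', 'xm']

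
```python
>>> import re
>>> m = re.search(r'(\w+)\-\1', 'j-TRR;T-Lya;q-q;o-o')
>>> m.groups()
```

('q',)

`\1` has to match the exact text group 1 already captured.
Unlike `match`, `search` isn't anchored — it looks for the pattern anywhere in the string.
The match spans [12:15] → 'q-q'.
Captured: group 1 = 'q'.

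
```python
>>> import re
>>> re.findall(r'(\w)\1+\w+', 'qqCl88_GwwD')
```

['q']

`\1` has to match the exact text group 1 already captured.
Matches: at [0:11] match 'qqCl88_GwwD', group 1 = 'q'.
Because there's exactly one group, `findall` drops the full match and keeps group 1 from the one hit.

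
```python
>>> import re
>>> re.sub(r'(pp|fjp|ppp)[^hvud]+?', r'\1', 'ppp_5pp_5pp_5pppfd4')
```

'pp_5pp5pp5ppfd4'

Branches in `(...|...)` are attempted left-to-right; the first branch that allows the whole pattern to succeed is taken.
The replacement refers to a captured group, so each match is rewritten using its own captured text.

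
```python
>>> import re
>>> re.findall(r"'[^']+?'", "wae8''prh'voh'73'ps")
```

["'prh'", "'73'"]

Walking the string: at [5:10] → "'prh'"; at [13:17] → "'73'".
No capturing groups, so `findall` returns the 2 full match strings.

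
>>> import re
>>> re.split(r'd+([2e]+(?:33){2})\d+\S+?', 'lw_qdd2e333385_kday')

['lw_q', '2e3333', 'kday']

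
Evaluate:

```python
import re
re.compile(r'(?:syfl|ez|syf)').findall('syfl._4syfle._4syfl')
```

['syfl', 'syfl', 'syfl']

Alternation tries branches left to right and keeps the first one that lets the overall match succeed at that position.
`findall` yields the raw match text (3 of them) because the pattern has no groups.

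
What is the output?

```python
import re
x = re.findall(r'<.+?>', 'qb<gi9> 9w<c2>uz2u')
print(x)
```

['<gi9>', '<c2>']

Because the quantifier is non-greedy, it stops expanding at the earliest point where the rest of the pattern can succeed.
Walking the string: at [2:7] → '<gi9>'; at [10:14] → '<c2>'.
`findall` yields the raw match text (2 of them) because the pattern has no groups.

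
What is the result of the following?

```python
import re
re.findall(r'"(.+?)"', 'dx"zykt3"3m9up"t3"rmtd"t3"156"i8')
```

['zykt3', 't3', 't3']

The `?` after the quantifier makes it lazy — it takes as little as possible before letting the rest of the pattern try.
Walking the string: at [2:9] match '"zykt3"', group 1 = 'zykt3'; at [14:18] match '"t3"', group 1 = 't3'; at [22:26] match '"t3"', group 1 = 't3'.
`findall` collects group 1 from each match (3 total).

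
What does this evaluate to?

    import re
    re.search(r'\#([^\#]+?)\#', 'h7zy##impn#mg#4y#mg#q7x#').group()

'#impn#'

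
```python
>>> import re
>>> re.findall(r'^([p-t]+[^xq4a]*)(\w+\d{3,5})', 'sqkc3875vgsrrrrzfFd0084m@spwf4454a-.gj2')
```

The pattern matches anchored at the start of the string; then one or more of a character in [p-t], then zero or more of any character except [xq4a] (captured); then one or more of a word character, then 3 to 5 of a digit (captured).
Scanning left to right: at [0:23] match 'sqkc3875vgsrrrrzfFd0084', groups = ('sqkc3875vgsrrrrzfFd', '0084').
`findall` packs the 2 group values into a tuple for every match.

[('sqkc3875vgsrrrrzfFd', '0084')]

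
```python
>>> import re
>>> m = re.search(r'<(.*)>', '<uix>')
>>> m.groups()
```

The match spans [0:5] → '<uix>'.
Captured: group 1 = 'uix'.

('uix',)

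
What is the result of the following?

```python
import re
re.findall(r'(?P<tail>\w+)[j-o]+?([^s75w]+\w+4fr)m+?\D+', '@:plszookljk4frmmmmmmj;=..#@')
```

Pattern: one or more of a word character (captured as 'tail'); then one or more of a character in [j-o] (lazy); then one or more of any character except [s75w], then one or more of a word character, then the literal '4fr' (captured); then one or more of a literal 'm' (lazy), then one or more of a non-digit.
Scanning left to right: at [2:28] match 'plszookljk4frmmmmmmj;=..#@', groups = ('plszook', 'jk4fr').
`findall` packs the 2 group values into a tuple for every match.

[('plszook', 'jk4fr')]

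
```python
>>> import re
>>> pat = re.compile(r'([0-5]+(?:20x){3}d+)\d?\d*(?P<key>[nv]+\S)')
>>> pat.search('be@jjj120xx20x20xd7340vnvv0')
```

Pattern: one or more of a character in [0-5], then the literal '20x' repeated 3 times, then one or more of a literal 'd' (captured); then optionally a digit, then zero or more of a digit; then one or more of one of [nv], then a non-whitespace character (captured as 'key').
Unlike `match`, `search` isn't anchored — it looks for the pattern anywhere in the string.
Here no position works, so the call returns None.

None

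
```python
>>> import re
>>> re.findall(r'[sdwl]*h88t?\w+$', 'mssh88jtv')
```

['ssh88jtv']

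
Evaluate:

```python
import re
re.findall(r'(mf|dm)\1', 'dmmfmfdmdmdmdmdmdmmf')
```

['mf', 'dm', 'dm', 'dm']

`\1` has to match the exact text group 1 already captured.
Walking the string: at [2:6] match 'mfmf', group 1 = 'mf'; at [6:10] match 'dmdm', group 1 = 'dm'; at [10:14] match 'dmdm', group 1 = 'dm'; at [14:18] match 'dmdm', group 1 = 'dm'.
One capturing group, so `findall` returns just the captured substring from each match — 4 in all.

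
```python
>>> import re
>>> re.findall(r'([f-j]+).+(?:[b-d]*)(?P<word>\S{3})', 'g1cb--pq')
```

[('g', '-pq')]

With 2 capturing groups, `findall` returns a 2-tuple per match.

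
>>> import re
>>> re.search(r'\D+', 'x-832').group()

'x-'

Pattern: one or more of a non-digit.
The match spans [0:2] → 'x-'.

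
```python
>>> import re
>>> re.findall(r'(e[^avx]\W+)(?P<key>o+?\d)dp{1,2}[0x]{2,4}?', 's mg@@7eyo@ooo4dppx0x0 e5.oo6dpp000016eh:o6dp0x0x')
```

This matches a literal 'e', then any character except [avx], then one or more of a non-word character (captured); then one or more of a literal 'o' (lazy), then a digit (captured as 'key'); then a literal 'd', then 1 to 2 of a literal 'p', then 2 to 4 of one of [0x] (lazy).
Walking the string: at [23:34] match 'e5.oo6dpp00', groups = ('e5.', 'oo6'); at [38:47] match 'eh:o6dp0x', groups = ('eh:', 'o6').
Multiple groups make `findall` return tuples — one 2-tuple for each match.

[('e5.', 'oo6'), ('eh:', 'o6')]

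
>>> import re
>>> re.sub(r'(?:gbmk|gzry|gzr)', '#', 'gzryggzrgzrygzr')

Branches in `(...|...)` are attempted left-to-right; the first branch that allows the whole pattern to succeed is taken.
Every occurrence is swapped for '#'.

'#g###'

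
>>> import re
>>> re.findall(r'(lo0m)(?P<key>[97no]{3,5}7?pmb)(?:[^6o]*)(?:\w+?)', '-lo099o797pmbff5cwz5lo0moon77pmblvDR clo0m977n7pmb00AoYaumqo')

Pattern: the literal 'lo', then the literal '0m' (captured); then 3 to 5 of one of [97no], then optionally the literal '7', then the literal 'pmb' (captured as 'key'); then zero or more of any character except [6o] (non-capturing group); then one or more of a word character (lazy) (non-capturing group).
Scanning left to right: at [20:40] match 'lo0moon77pmblvDR clo', groups = ('lo0m', 'oon77pmb').
`findall` packs the 2 group values into a tuple for every match.

[('lo0m', 'oon77pmb')]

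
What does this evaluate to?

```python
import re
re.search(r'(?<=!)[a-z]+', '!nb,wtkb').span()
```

(1, 3)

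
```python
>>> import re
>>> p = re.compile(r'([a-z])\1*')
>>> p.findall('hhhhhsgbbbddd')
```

After group 1 captures some text, `\1` only succeeds where that same text appears again.
Walking the string: at [0:5] match 'hhhhh', group 1 = 'h'; at [5:6] match 's', group 1 = 's'; at [6:7] match 'g', group 1 = 'g'; at [7:10] match 'bbb', group 1 = 'b'; at [10:13] match 'ddd', group 1 = 'd'.
`findall` collects group 1 from each match (5 total).

['h', 's', 'g', 'b', 'd']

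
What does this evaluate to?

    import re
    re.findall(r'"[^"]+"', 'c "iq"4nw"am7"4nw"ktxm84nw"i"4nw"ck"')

['"iq"', '"am7"', '"ktxm84nw"', '"4nw"']

Scanning left to right: at [2:6] → '"iq"'; at [9:14] → '"am7"'; at [17:27] → '"ktxm84nw"'; at [28:33] → '"4nw"'.
With no groups in the pattern, `findall` gives back each whole match — 4 here.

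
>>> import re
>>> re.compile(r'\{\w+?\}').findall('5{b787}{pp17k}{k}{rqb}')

Scanning left to right: at [1:7] → '{b787}'; at [7:14] → '{pp17k}'; at [14:17] → '{k}'; at [17:22] → '{rqb}'.
No capturing groups, so `findall` returns the 4 full match strings.

['{b787}', '{pp17k}', '{k}', '{rqb}']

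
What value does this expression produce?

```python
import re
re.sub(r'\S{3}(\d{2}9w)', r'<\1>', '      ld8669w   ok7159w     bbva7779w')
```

Pattern: exactly 3 of a non-whitespace character; then exactly 2 of a digit, then the literal '9w' (captured).
Matches: at [6:13] → 'ld8669w'; at [16:23] → 'ok7159w'; at [30:37] → 'va7779w'.
`\1` in the replacement pulls in group 1's text for each match.

'      <669w>   <159w>     bb<779w>'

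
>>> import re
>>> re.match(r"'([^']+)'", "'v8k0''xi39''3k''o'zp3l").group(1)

'v8k0'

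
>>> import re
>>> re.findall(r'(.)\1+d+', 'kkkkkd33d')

['k', '3']

After group 1 captures some text, `\1` only succeeds where that same text appears again.
Matches: at [0:6] match 'kkkkkd', group 1 = 'k'; at [6:9] match '33d', group 1 = '3'.
With a single group, `findall` returns only what that group captured — 2 items.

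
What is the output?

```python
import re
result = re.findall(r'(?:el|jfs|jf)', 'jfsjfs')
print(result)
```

`|` is ordered: at each position the engine commits to the first alternative that works.
Walking the string: at [0:3] → 'jfs'; at [3:6] → 'jfs'.
`findall` yields the raw match text (2 of them) because the pattern has no groups.

['jfs', 'jfs']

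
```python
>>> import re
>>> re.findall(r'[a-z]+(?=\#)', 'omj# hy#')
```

The positive lookaround only admits positions where the adjacent text matches; those characters stay outside the span.
`findall` yields the raw match text (2 of them) because the pattern has no groups.

['omj', 'hy']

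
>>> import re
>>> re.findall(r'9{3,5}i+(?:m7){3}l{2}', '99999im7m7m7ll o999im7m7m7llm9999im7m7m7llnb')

This matches 3 to 5 of the literal '9', then one or more of a literal 'i'; then the literal 'm7' repeated 3 times, then exactly 2 of a literal 'l'.
Matches: at [0:14] → '99999im7m7m7ll'; at [16:28] → '999im7m7m7ll'; at [29:42] → '9999im7m7m7ll'.
No capturing groups, so `findall` returns the 3 full match strings.

['99999im7m7m7ll', '999im7m7m7ll', '9999im7m7m7ll']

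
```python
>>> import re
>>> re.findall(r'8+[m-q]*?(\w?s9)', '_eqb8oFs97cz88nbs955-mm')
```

['Fs9', 'bs9']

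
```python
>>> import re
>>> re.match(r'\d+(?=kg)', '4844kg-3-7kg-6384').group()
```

With `match`, the pattern is implicitly anchored at the beginning.
The match spans [0:4] → '4844'.

'4844'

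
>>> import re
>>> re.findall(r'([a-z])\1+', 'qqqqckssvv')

`\1` has to match the exact text group 1 already captured.
Matches: at [0:4] match 'qqqq', group 1 = 'q'; at [6:8] match 'ss', group 1 = 's'; at [8:10] match 'vv', group 1 = 'v'.
`findall` collects group 1 from each match (3 total).

['q', 's', 'v']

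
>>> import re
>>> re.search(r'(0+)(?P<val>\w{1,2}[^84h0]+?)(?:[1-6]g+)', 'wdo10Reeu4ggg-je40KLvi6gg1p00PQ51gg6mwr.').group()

This matches one or more of a literal '0' (captured); then 1 to 2 of a word character, then one or more of any character except [84h0] (lazy) (captured as 'val'); then a character in [1-6], then one or more of a literal 'g' (non-capturing group).
The match spans [4:13] → '0Reeu4ggg'.

'0Reeu4ggg'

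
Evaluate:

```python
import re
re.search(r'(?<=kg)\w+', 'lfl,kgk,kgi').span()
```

(6, 7)

The `(?=…)`/`(?<=…)` assertion just peeks at neighbouring text; it doesn't advance the match position.
`search` walks the string left to right and returns the first match it finds.
The match spans [6:7] → 'k'.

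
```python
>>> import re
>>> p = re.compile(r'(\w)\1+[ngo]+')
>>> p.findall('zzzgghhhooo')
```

The backreference `\1` re-matches whatever the first group consumed, character for character.
Because there's exactly one group, `findall` drops the full match and keeps group 1 from each hit.

['z', 'h']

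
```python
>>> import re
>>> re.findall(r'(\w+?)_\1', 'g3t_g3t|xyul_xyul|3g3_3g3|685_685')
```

The backreference `\1` re-matches whatever the first group consumed, character for character.
One capturing group, so `findall` returns just the captured substring from each match — 4 in all.

['g3t', 'xyul', '3g3', '685']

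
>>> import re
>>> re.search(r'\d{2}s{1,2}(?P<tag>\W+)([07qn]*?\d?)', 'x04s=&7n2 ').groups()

('=&', '7')

The match spans [1:7] → '04s=&7'.
Captured: group 1 = '=&', group 2 = '7'.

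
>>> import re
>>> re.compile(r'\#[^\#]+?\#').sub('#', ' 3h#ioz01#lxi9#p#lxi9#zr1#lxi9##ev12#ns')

`sub` substitutes '#' at each match site.

' 3h#lxi9#lxi9#lxi9##ns'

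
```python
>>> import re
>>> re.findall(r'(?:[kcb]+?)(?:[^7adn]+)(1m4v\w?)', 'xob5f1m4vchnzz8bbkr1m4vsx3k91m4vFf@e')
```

['1m4vc', '1m4vF']

Because there's exactly one group, `findall` drops the full match and keeps group 1 from each hit.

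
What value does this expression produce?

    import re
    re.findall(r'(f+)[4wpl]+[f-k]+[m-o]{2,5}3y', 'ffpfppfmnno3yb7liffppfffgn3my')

['f']

Because there's exactly one group, `findall` drops the full match and keeps group 1 from the one hit.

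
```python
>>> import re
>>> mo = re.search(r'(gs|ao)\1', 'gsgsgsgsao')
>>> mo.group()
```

'gsgs'

After group 1 captures some text, `\1` only succeeds where that same text appears again.
`re.search` scans for the first position where the pattern succeeds.
The match spans [0:4] → 'gsgs'.
Captured: group 1 = 'gs'.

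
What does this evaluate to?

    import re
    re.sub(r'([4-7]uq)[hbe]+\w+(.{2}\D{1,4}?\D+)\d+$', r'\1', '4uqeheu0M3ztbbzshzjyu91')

'4uq'

Pattern: a character in [4-7], then the literal 'uq' (captured); then one or more of one of [hbe], then one or more of a word character; then exactly 2 of any character, then 1 to 4 of a non-digit (lazy), then one or more of a non-digit (captured); then one or more of a digit; then anchored at the end.
Matches: at [0:23] → '4uqeheu0M3ztbbzshzjyu91'.
The replacement refers to a captured group, so each match is rewritten using its own captured text.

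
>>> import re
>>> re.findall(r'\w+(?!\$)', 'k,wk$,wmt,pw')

['k', 'w', 'wmt', 'pw']

The negative lookahead/lookbehind blocks any match where the forbidden context is present.
Since nothing is captured, `findall` lists the 4 matched substrings directly.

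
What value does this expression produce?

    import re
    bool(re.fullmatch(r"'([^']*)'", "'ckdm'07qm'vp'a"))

False

For `fullmatch`, every character of the input must be accounted for by the pattern.
Here there's no way to consume every character, so the call returns None, and `bool(None)` is False.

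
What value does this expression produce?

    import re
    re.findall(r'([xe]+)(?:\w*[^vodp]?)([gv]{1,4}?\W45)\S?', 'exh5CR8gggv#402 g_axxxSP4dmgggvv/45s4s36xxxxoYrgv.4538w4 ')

[('xxx', 'v/45'), ('xxxx', 'v.45')]

This matches one or more of one of [xe] (captured); then zero or more of a word character, then optionally any character except [vodp] (non-capturing group); then 1 to 4 of one of [gv] (lazy), then a non-word character, then the literal '45' (captured); then optionally a non-whitespace character.
Scanning left to right: at [19:36] match 'xxxSP4dmgggvv/45s', groups = ('xxx', 'v/45'); at [40:53] match 'xxxxoYrgv.453', groups = ('xxxx', 'v.45').
2 groups means each result is a tuple of 2 captured strings — 2 here.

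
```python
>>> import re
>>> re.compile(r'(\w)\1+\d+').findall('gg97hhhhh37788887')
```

['g', 'h']

A backreference is literal: `\1` must see the identical characters the first group matched.
Matches: at [0:4] match 'gg97', group 1 = 'g'; at [4:17] match 'hhhhh37788887', group 1 = 'h'.
With a single group, `findall` returns only what that group captured — 2 items.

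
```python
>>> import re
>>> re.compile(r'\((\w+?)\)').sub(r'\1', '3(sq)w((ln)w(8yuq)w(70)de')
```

'3sqw(lnw8yuqw70de'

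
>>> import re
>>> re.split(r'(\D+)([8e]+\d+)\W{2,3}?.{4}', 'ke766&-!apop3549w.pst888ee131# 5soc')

['', 'k', 'e766', 'p3549', 'w.pst', '888ee131', '']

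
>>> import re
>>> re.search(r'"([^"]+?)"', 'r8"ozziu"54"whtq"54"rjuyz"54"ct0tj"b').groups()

('ozziu',)

The match spans [2:9] → '"ozziu"'.
Captured: group 1 = 'ozziu'.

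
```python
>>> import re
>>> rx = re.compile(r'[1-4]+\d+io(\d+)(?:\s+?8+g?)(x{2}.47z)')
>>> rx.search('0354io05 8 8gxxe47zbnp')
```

None

This matches one or more of a character in [1-4]; then one or more of a digit, then the literal 'io'; then one or more of a digit (captured); then one or more of whitespace (lazy), then one or more of a literal '8', then optionally a literal 'g' (non-capturing group); then exactly 2 of the literal 'x', then any character, then the literal '47z' (captured).
Here nothing in the string fits, so the call returns None.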